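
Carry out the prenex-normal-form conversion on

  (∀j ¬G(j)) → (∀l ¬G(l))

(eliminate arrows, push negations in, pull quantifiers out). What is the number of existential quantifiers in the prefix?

1

Rewrite implications/biconditionals: A → B as ¬A ∨ B.
  ¬(∀j ¬G(j)) ∨ (∀l ¬G(l))
Push ¬ through the quantifiers and connectives to reach negation normal form:
  (∃j G(j)) ∨ (∀l ¬G(l))
All bound variables are already distinct, so no renaming is needed.
Finally move all quantifiers to the prefix:
  ∃j ∀l (G(j) ∨ ¬G(l))
The prefix is ∃j ∀l: 1 universal, 1 existential.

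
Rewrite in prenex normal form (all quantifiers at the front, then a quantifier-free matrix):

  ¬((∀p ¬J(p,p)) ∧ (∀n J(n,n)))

Move each ¬ inward, flipping quantifiers it crosses:
  (∃p J(p,p)) ∨ (∃n ¬J(n,n))
Extract every quantifier outward, since the variables are now distinct and don't occur free across branches:
  ∃p ∃n (J(p,p) ∨ ¬J(n,n))

∃p ∃n (J(p,p) ∨ ¬J(n,n))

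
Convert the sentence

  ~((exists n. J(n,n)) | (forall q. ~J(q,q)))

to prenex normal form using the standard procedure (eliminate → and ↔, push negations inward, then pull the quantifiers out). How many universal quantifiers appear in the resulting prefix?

1

Push ¬ through the quantifiers and connectives to reach negation normal form:
  (forall n. ~J(n,n)) & (exists q. J(q,q))
All bound variables are already distinct, so no renaming is needed.
Pull the quantifiers to the front (each side's bound variable is not free in the other side):
  forall n. exists q. (~J(n,n) & J(q,q))
The prefix is forall n exists q: 1 universal, 1 existential.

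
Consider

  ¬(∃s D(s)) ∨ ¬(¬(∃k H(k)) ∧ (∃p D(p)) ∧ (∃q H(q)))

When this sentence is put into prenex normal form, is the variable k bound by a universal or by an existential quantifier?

Push ¬ through the quantifiers and connectives to reach negation normal form:
  (∀s ¬D(s)) ∨ (∃k H(k)) ∨ (∀p ¬D(p)) ∨ (∀q ¬H(q))
All bound variables are already distinct, so no renaming is needed.
Extract every quantifier outward, since the variables are now distinct and don't occur free across branches:
  ∀s ∃k ∀p ∀q (¬D(s) ∨ H(k) ∨ ¬D(p) ∨ ¬H(q))
The quantifier ∃k sits under an even number of negations, so it remains existential.

existential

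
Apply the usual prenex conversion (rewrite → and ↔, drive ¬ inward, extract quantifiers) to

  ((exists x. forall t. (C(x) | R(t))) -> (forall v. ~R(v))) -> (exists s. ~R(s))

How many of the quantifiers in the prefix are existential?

3

Eliminate → and ↔ using ¬ and ∨.
  ~(~(exists x. forall t. (C(x) | R(t))) | (forall v. ~R(v))) | (exists s. ~R(s))
Push ¬ through the quantifiers and connectives to reach negation normal form:
  (exists x. forall t. (C(x) | R(t))) & (exists v. R(v)) | (exists s. ~R(s))
All bound variables are already distinct, so no renaming is needed.
Pull the quantifiers to the front (each side's bound variable is not free in the other side):
  exists x. forall t. exists v. exists s. ((C(x) | R(t)) & R(v) | ~R(s))
The prefix is exists x forall t exists v exists s: 1 universal, 3 existential.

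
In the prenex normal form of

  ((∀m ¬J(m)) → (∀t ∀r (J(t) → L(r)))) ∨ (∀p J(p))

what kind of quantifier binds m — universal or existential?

First replace A → B with ¬A ∨ B.
  ¬(∀m ¬J(m)) ∨ (∀t ∀r (¬J(t) ∨ L(r))) ∨ (∀p J(p))
Push ¬ through the quantifiers and connectives to reach negation normal form:
  (∃m J(m)) ∨ (∀t ∀r (¬J(t) ∨ L(r))) ∨ (∀p J(p))
Pull the quantifiers to the front (each side's bound variable is not free in the other side):
  ∃m ∀t ∀r ∀p (J(m) ∨ ¬J(t) ∨ L(r) ∨ J(p))
The quantifier ∀m sits under an odd number of negations (counting the antecedent side of each →), so it flips to ∃m.

existential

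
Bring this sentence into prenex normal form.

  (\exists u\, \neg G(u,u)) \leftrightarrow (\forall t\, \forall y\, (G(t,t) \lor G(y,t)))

First replace A → B with ¬A ∨ B; A ↔ B as (¬A ∨ B) ∧ (¬B ∨ A).
  (\neg (\exists u\, \neg G(u,u)) \lor (\forall t\, \forall y\, (G(t,t) \lor G(y,t)))) \land (\neg (\forall t\, \forall y\, (G(t,t) \lor G(y,t))) \lor (\exists u\, \neg G(u,u)))
Push ¬ through the quantifiers and connectives to reach negation normal form:
  ((\forall u\, G(u,u)) \lor (\forall t\, \forall y\, (G(t,t) \lor G(y,t)))) \land ((\exists t\, \exists y\, (\neg G(t,t) \land \neg G(y,t))) \lor (\exists u\, \neg G(u,u)))
Rename bound variables to avoid capture: t↦w, y↦s, u↦z1.
  ((\forall u\, G(u,u)) \lor (\forall t\, \forall y\, (G(t,t) \lor G(y,t)))) \land ((\exists w\, \exists s\, (\neg G(w,w) \land \neg G(s,w))) \lor (\exists z1\, \neg G(z1,z1)))
Finally move all quantifiers to the prefix:
  \forall u\, \forall t\, \forall y\, \exists w\, \exists s\, \exists z1\, ((G(u,u) \lor G(t,t) \lor G(y,t)) \land (\neg G(w,w) \land \neg G(s,w) \lor \neg G(z1,z1)))

\forall u\, \forall t\, \forall y\, \exists w\, \exists s\, \exists z1\, ((G(u,u) \lor G(t,t) \lor G(y,t)) \land (\neg G(w,w) \land \neg G(s,w) \lor \neg G(z1,z1)))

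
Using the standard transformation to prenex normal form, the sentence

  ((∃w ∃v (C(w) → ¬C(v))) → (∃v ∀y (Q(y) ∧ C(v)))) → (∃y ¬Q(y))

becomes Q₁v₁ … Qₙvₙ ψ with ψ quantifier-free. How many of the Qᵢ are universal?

First replace A → B with ¬A ∨ B.
  ¬(¬(∃w ∃v (¬C(w) ∨ ¬C(v))) ∨ (∃v ∀y (Q(y) ∧ C(v)))) ∨ (∃y ¬Q(y))
Drive negations inward (¬∀x A ≡ ∃x ¬A, ¬∃x A ≡ ∀x ¬A, De Morgan for ∧/∨):
  (∃w ∃v (¬C(w) ∨ ¬C(v))) ∧ (∀v ∃y (¬Q(y) ∨ ¬C(v))) ∨ (∃y ¬Q(y))
Rename bound variables to avoid capture: v↦v1, y↦z.
  (∃w ∃v (¬C(w) ∨ ¬C(v))) ∧ (∀v1 ∃y (¬Q(y) ∨ ¬C(v1))) ∨ (∃z ¬Q(z))
Finally move all quantifiers to the prefix:
  ∃w ∃v ∀v1 ∃y ∃z ((¬C(w) ∨ ¬C(v)) ∧ (¬Q(y) ∨ ¬C(v1)) ∨ ¬Q(z))
The prefix is ∃w ∃v ∀v1 ∃y ∃z: 1 universal, 4 existential.

1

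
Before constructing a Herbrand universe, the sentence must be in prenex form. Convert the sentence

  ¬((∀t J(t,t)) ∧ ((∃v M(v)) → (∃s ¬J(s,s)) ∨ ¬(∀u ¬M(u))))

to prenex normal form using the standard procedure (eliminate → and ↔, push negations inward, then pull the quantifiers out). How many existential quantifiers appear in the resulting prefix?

2

Rewrite implications/biconditionals: A → B as ¬A ∨ B.
  ¬((∀t J(t,t)) ∧ (¬(∃v M(v)) ∨ (∃s ¬J(s,s)) ∨ ¬(∀u ¬M(u))))
Move each ¬ inward, flipping quantifiers it crosses:
  (∃t ¬J(t,t)) ∨ (∃v M(v)) ∧ (∀s J(s,s)) ∧ (∀u ¬M(u))
All bound variables are already distinct, so no renaming is needed.
Finally move all quantifiers to the prefix:
  ∃t ∃v ∀s ∀u (¬J(t,t) ∨ M(v) ∧ J(s,s) ∧ ¬M(u))
The prefix is ∃t ∃v ∀s ∀u: 2 universal, 2 existential.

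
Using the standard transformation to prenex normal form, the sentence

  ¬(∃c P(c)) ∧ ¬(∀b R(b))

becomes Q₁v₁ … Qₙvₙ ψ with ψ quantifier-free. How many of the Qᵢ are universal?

1

Push ¬ through the quantifiers and connectives to reach negation normal form:
  (∀c ¬P(c)) ∧ (∃b ¬R(b))
All bound variables are already distinct, so no renaming is needed.
Extract every quantifier outward, since the variables are now distinct and don't occur free across branches:
  ∀c ∃b (¬P(c) ∧ ¬R(b))
The prefix is ∀c ∃b: 1 universal, 1 existential.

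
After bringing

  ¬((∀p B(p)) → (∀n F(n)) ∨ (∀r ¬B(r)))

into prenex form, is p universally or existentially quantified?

First replace A → B with ¬A ∨ B.
  ¬(¬(∀p B(p)) ∨ (∀n F(n)) ∨ (∀r ¬B(r)))
Drive negations inward (¬∀x A ≡ ∃x ¬A, ¬∃x A ≡ ∀x ¬A, De Morgan for ∧/∨):
  (∀p B(p)) ∧ (∃n ¬F(n)) ∧ (∃r B(r))
All bound variables are already distinct, so no renaming is needed.
Extract every quantifier outward, since the variables are now distinct and don't occur free across branches:
  ∀p ∃n ∃r (B(p) ∧ ¬F(n) ∧ B(r))
The quantifier ∀p sits under an even number of negations (counting the antecedent side of each →), so it remains universal.

universal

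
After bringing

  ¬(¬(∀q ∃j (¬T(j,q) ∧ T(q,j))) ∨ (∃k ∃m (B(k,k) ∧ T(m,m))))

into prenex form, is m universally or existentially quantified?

Move each ¬ inward, flipping quantifiers it crosses:
  (∀q ∃j (¬T(j,q) ∧ T(q,j))) ∧ (∀k ∀m (¬B(k,k) ∨ ¬T(m,m)))
All bound variables are already distinct, so no renaming is needed.
Finally move all quantifiers to the prefix:
  ∀q ∃j ∀k ∀m (¬T(j,q) ∧ T(q,j) ∧ (¬B(k,k) ∨ ¬T(m,m)))
The quantifier ∃m sits under an odd number of negations, so it flips to ∀m.

universal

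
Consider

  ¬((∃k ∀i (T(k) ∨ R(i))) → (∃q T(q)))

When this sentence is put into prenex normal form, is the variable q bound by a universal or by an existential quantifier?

Rewrite implications/biconditionals: A → B as ¬A ∨ B.
  ¬(¬(∃k ∀i (T(k) ∨ R(i))) ∨ (∃q T(q)))
Push ¬ through the quantifiers and connectives to reach negation normal form:
  (∃k ∀i (T(k) ∨ R(i))) ∧ (∀q ¬T(q))
All bound variables are already distinct, so no renaming is needed.
Pull the quantifiers to the front (each side's bound variable is not free in the other side):
  ∃k ∀i ∀q ((T(k) ∨ R(i)) ∧ ¬T(q))
The quantifier ∃q sits under an odd number of negations (counting the antecedent side of each →), so it flips to ∀q.

universal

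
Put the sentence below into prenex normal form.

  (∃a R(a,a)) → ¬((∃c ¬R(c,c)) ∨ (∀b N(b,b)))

Rewrite implications/biconditionals: A → B as ¬A ∨ B.
  ¬(∃a R(a,a)) ∨ ¬((∃c ¬R(c,c)) ∨ (∀b N(b,b)))
Push ¬ through the quantifiers and connectives to reach negation normal form:
  (∀a ¬R(a,a)) ∨ (∀c R(c,c)) ∧ (∃b ¬N(b,b))
All bound variables are already distinct, so no renaming is needed.
Pull the quantifiers to the front (each side's bound variable is not free in the other side):
  ∀a ∀c ∃b (¬R(a,a) ∨ R(c,c) ∧ ¬N(b,b))

∀a ∀c ∃b (¬R(a,a) ∨ R(c,c) ∧ ¬N(b,b))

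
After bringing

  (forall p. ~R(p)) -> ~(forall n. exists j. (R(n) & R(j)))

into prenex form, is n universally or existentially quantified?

existential

Eliminate → and ↔ using ¬ and ∨.
  ~(forall p. ~R(p)) | ~(forall n. exists j. (R(n) & R(j)))
Move each ¬ inward, flipping quantifiers it crosses:
  (exists p. R(p)) | (exists n. forall j. (~R(n) | ~R(j)))
All bound variables are already distinct, so no renaming is needed.
Extract every quantifier outward, since the variables are now distinct and don't occur free across branches:
  exists p. exists n. forall j. (R(p) | ~R(n) | ~R(j))
The quantifier forall n sits under an odd number of negations (counting the antecedent side of each →), so it flips to exists n.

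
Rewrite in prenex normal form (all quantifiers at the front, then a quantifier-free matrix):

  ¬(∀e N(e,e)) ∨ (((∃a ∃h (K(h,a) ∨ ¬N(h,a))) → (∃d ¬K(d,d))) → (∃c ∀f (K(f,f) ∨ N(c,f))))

∃e ∃a ∃h ∀d ∃c ∀f (¬N(e,e) ∨ (K(h,a) ∨ ¬N(h,a)) ∧ K(d,d) ∨ K(f,f) ∨ N(c,f))

Rewrite implications/biconditionals: A → B as ¬A ∨ B.
  ¬(∀e N(e,e)) ∨ ¬(¬(∃a ∃h (K(h,a) ∨ ¬N(h,a))) ∨ (∃d ¬K(d,d))) ∨ (∃c ∀f (K(f,f) ∨ N(c,f)))
Move each ¬ inward, flipping quantifiers it crosses:
  (∃e ¬N(e,e)) ∨ (∃a ∃h (K(h,a) ∨ ¬N(h,a))) ∧ (∀d K(d,d)) ∨ (∃c ∀f (K(f,f) ∨ N(c,f)))
Extract every quantifier outward, since the variables are now distinct and don't occur free across branches:
  ∃e ∃a ∃h ∀d ∃c ∀f (¬N(e,e) ∨ (K(h,a) ∨ ¬N(h,a)) ∧ K(d,d) ∨ K(f,f) ∨ N(c,f))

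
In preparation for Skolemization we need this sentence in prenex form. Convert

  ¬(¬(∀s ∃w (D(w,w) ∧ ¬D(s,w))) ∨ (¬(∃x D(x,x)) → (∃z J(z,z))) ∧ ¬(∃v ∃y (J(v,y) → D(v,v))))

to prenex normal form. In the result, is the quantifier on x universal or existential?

Rewrite implications/biconditionals: A → B as ¬A ∨ B.
  ¬(¬(∀s ∃w (D(w,w) ∧ ¬D(s,w))) ∨ (¬¬(∃x D(x,x)) ∨ (∃z J(z,z))) ∧ ¬(∃v ∃y (¬J(v,y) ∨ D(v,v))))
Push ¬ through the quantifiers and connectives to reach negation normal form:
  (∀s ∃w (D(w,w) ∧ ¬D(s,w))) ∧ ((∀x ¬D(x,x)) ∧ (∀z ¬J(z,z)) ∨ (∃v ∃y (¬J(v,y) ∨ D(v,v))))
All bound variables are already distinct, so no renaming is needed.
Finally move all quantifiers to the prefix:
  ∀s ∃w ∀x ∀z ∃v ∃y (D(w,w) ∧ ¬D(s,w) ∧ (¬D(x,x) ∧ ¬J(z,z) ∨ ¬J(v,y) ∨ D(v,v)))
The quantifier ∃x sits under an odd number of negations (counting the antecedent side of each →), so it flips to ∀x.

universal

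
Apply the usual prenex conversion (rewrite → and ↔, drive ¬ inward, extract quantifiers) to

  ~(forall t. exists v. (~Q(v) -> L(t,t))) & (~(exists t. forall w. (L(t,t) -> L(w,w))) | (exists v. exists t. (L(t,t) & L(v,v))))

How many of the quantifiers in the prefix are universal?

Eliminate → and ↔ using ¬ and ∨.
  ~(forall t. exists v. (~~Q(v) | L(t,t))) & (~(exists t. forall w. (~L(t,t) | L(w,w))) | (exists v. exists t. (L(t,t) & L(v,v))))
Push ¬ through the quantifiers and connectives to reach negation normal form:
  (exists t. forall v. (~Q(v) & ~L(t,t))) & ((forall t. exists w. (L(t,t) & ~L(w,w))) | (exists v. exists t. (L(t,t) & L(v,v))))
Rename bound variables to avoid capture: t↦b, v↦y, t↦x.
  (exists t. forall v. (~Q(v) & ~L(t,t))) & ((forall b. exists w. (L(b,b) & ~L(w,w))) | (exists y. exists x. (L(x,x) & L(y,y))))
Pull the quantifiers to the front (each side's bound variable is not free in the other side):
  exists t. forall v. forall b. exists w. exists y. exists x. (~Q(v) & ~L(t,t) & (L(b,b) & ~L(w,w) | L(x,x) & L(y,y)))
The prefix is exists t forall v forall b exists w exists y exists x: 2 universal, 4 existential.

2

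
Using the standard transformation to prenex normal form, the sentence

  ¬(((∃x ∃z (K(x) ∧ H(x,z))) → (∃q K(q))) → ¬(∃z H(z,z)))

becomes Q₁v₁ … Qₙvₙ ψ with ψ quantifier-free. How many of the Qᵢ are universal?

2

Eliminate → and ↔ using ¬ and ∨.
  ¬(¬(¬(∃x ∃z (K(x) ∧ H(x,z))) ∨ (∃q K(q))) ∨ ¬(∃z H(z,z)))
Push ¬ through the quantifiers and connectives to reach negation normal form:
  ((∀x ∀z (¬K(x) ∨ ¬H(x,z))) ∨ (∃q K(q))) ∧ (∃z H(z,z))
Standardize variables apart so no two quantifiers bind the same name: z↦p.
  ((∀x ∀z (¬K(x) ∨ ¬H(x,z))) ∨ (∃q K(q))) ∧ (∃p H(p,p))
Pull the quantifiers to the front (each side's bound variable is not free in the other side):
  ∀x ∀z ∃q ∃p ((¬K(x) ∨ ¬H(x,z) ∨ K(q)) ∧ H(p,p))
The prefix is ∀x ∀z ∃q ∃p: 2 universal, 2 existential.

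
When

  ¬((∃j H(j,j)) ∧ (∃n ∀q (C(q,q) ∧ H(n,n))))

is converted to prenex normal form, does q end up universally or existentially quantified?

Push ¬ through the quantifiers and connectives to reach negation normal form:
  (∀j ¬H(j,j)) ∨ (∀n ∃q (¬C(q,q) ∨ ¬H(n,n)))
All bound variables are already distinct, so no renaming is needed.
Finally move all quantifiers to the prefix:
  ∀j ∀n ∃q (¬H(j,j) ∨ ¬C(q,q) ∨ ¬H(n,n))
The quantifier ∀q sits under an odd number of negations, so it flips to ∃q.

existential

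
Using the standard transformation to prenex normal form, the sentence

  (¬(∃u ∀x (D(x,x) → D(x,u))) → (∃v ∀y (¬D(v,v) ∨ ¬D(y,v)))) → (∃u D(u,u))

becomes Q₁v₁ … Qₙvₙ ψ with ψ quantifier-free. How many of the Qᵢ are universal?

2

First replace A → B with ¬A ∨ B.
  ¬(¬¬(∃u ∀x (¬D(x,x) ∨ D(x,u))) ∨ (∃v ∀y (¬D(v,v) ∨ ¬D(y,v)))) ∨ (∃u D(u,u))
Move each ¬ inward, flipping quantifiers it crosses:
  (∀u ∃x (D(x,x) ∧ ¬D(x,u))) ∧ (∀v ∃y (D(v,v) ∧ D(y,v))) ∨ (∃u D(u,u))
Standardize variables apart so no two quantifiers bind the same name: u↦w.
  (∀u ∃x (D(x,x) ∧ ¬D(x,u))) ∧ (∀v ∃y (D(v,v) ∧ D(y,v))) ∨ (∃w D(w,w))
Finally move all quantifiers to the prefix:
  ∀u ∃x ∀v ∃y ∃w (D(x,x) ∧ ¬D(x,u) ∧ D(v,v) ∧ D(y,v) ∨ D(w,w))
The prefix is ∀u ∃x ∀v ∃y ∃w: 2 universal, 3 existential.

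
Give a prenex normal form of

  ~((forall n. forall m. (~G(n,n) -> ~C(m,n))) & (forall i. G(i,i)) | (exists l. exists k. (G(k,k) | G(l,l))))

exists n. exists m. exists i. forall l. forall k. ((~G(n,n) & C(m,n) | ~G(i,i)) & ~G(k,k) & ~G(l,l))

Eliminate → and ↔ using ¬ and ∨.
  ~((forall n. forall m. (~~G(n,n) | ~C(m,n))) & (forall i. G(i,i)) | (exists l. exists k. (G(k,k) | G(l,l))))
Move each ¬ inward, flipping quantifiers it crosses:
  ((exists n. exists m. (~G(n,n) & C(m,n))) | (exists i. ~G(i,i))) & (forall l. forall k. (~G(k,k) & ~G(l,l)))
Finally move all quantifiers to the prefix:
  exists n. exists m. exists i. forall l. forall k. ((~G(n,n) & C(m,n) | ~G(i,i)) & ~G(k,k) & ~G(l,l))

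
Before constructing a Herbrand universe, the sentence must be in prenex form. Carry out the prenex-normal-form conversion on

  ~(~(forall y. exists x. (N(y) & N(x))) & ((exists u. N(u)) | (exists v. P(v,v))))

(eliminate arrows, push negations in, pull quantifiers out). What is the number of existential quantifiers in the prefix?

Push ¬ through the quantifiers and connectives to reach negation normal form:
  (forall y. exists x. (N(y) & N(x))) | (forall u. ~N(u)) & (forall v. ~P(v,v))
All bound variables are already distinct, so no renaming is needed.
Extract every quantifier outward, since the variables are now distinct and don't occur free across branches:
  forall y. exists x. forall u. forall v. (N(y) & N(x) | ~N(u) & ~P(v,v))
The prefix is forall y exists x forall u forall v: 3 universal, 1 existential.

1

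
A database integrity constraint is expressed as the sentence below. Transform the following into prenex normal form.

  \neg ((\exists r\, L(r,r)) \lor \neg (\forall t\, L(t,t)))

\forall r\, \forall t\, (\neg L(r,r) \land L(t,t))

Move each ¬ inward, flipping quantifiers it crosses:
  (\forall r\, \neg L(r,r)) \land (\forall t\, L(t,t))
All bound variables are already distinct, so no renaming is needed.
Extract every quantifier outward, since the variables are now distinct and don't occur free across branches:
  \forall r\, \forall t\, (\neg L(r,r) \land L(t,t))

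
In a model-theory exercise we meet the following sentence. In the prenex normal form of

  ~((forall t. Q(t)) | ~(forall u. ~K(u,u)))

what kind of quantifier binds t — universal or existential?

Move each ¬ inward, flipping quantifiers it crosses:
  (exists t. ~Q(t)) & (forall u. ~K(u,u))
All bound variables are already distinct, so no renaming is needed.
Extract every quantifier outward, since the variables are now distinct and don't occur free across branches:
  exists t. forall u. (~Q(t) & ~K(u,u))
The quantifier forall t sits under an odd number of negations, so it flips to exists t.

existential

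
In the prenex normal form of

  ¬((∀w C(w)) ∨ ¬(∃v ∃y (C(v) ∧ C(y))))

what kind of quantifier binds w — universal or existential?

Drive negations inward (¬∀x A ≡ ∃x ¬A, ¬∃x A ≡ ∀x ¬A, De Morgan for ∧/∨):
  (∃w ¬C(w)) ∧ (∃v ∃y (C(v) ∧ C(y)))
Extract every quantifier outward, since the variables are now distinct and don't occur free across branches:
  ∃w ∃v ∃y (¬C(w) ∧ C(v) ∧ C(y))
The quantifier ∀w sits under an odd number of negations, so it flips to ∃w.

existential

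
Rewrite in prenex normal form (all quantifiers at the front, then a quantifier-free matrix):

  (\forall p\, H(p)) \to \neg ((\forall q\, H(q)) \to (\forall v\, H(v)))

First replace A → B with ¬A ∨ B.
  \neg (\forall p\, H(p)) \lor \neg (\neg (\forall q\, H(q)) \lor (\forall v\, H(v)))
Push ¬ through the quantifiers and connectives to reach negation normal form:
  (\exists p\, \neg H(p)) \lor (\forall q\, H(q)) \land (\exists v\, \neg H(v))
All bound variables are already distinct, so no renaming is needed.
Finally move all quantifiers to the prefix:
  \exists p\, \forall q\, \exists v\, (\neg H(p) \lor H(q) \land \neg H(v))

\exists p\, \forall q\, \exists v\, (\neg H(p) \lor H(q) \land \neg H(v))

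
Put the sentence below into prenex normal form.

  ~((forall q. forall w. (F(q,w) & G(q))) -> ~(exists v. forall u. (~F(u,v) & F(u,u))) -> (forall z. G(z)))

Eliminate → and ↔ using ¬ and ∨.
  ~(~(forall q. forall w. (F(q,w) & G(q))) | ~~(exists v. forall u. (~F(u,v) & F(u,u))) | (forall z. G(z)))
Move each ¬ inward, flipping quantifiers it crosses:
  (forall q. forall w. (F(q,w) & G(q))) & (forall v. exists u. (F(u,v) | ~F(u,u))) & (exists z. ~G(z))
All bound variables are already distinct, so no renaming is needed.
Finally move all quantifiers to the prefix:
  forall q. forall w. forall v. exists u. exists z. (F(q,w) & G(q) & (F(u,v) | ~F(u,u)) & ~G(z))

forall q. forall w. forall v. exists u. exists z. (F(q,w) & G(q) & (F(u,v) | ~F(u,u)) & ~G(z))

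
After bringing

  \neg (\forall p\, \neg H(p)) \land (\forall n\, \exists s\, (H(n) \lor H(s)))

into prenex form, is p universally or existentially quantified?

Drive negations inward (¬∀x A ≡ ∃x ¬A, ¬∃x A ≡ ∀x ¬A, De Morgan for ∧/∨):
  (\exists p\, H(p)) \land (\forall n\, \exists s\, (H(n) \lor H(s)))
Extract every quantifier outward, since the variables are now distinct and don't occur free across branches:
  \exists p\, \forall n\, \exists s\, (H(p) \land (H(n) \lor H(s)))
The quantifier \forall p sits under an odd number of negations, so it flips to \exists p.

existential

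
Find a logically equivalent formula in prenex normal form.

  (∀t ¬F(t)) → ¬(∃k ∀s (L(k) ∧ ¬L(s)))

∃t ∀k ∃s (F(t) ∨ ¬L(k) ∨ L(s))

Rewrite implications/biconditionals: A → B as ¬A ∨ B.
  ¬(∀t ¬F(t)) ∨ ¬(∃k ∀s (L(k) ∧ ¬L(s)))
Push ¬ through the quantifiers and connectives to reach negation normal form:
  (∃t F(t)) ∨ (∀k ∃s (¬L(k) ∨ L(s)))
All bound variables are already distinct, so no renaming is needed.
Pull the quantifiers to the front (each side's bound variable is not free in the other side):
  ∃t ∀k ∃s (F(t) ∨ ¬L(k) ∨ L(s))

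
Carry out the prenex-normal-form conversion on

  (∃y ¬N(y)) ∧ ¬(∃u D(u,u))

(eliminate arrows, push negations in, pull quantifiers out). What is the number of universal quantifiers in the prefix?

Drive negations inward (¬∀x A ≡ ∃x ¬A, ¬∃x A ≡ ∀x ¬A, De Morgan for ∧/∨):
  (∃y ¬N(y)) ∧ (∀u ¬D(u,u))
Pull the quantifiers to the front (each side's bound variable is not free in the other side):
  ∃y ∀u (¬N(y) ∧ ¬D(u,u))
The prefix is ∃y ∀u: 1 universal, 1 existential.

1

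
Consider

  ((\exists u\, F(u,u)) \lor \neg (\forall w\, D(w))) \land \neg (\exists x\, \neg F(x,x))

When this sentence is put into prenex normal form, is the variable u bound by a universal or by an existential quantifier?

Move each ¬ inward, flipping quantifiers it crosses:
  ((\exists u\, F(u,u)) \lor (\exists w\, \neg D(w))) \land (\forall x\, F(x,x))
Finally move all quantifiers to the prefix:
  \exists u\, \exists w\, \forall x\, ((F(u,u) \lor \neg D(w)) \land F(x,x))
The quantifier \exists u sits under an even number of negations, so it remains existential.

existential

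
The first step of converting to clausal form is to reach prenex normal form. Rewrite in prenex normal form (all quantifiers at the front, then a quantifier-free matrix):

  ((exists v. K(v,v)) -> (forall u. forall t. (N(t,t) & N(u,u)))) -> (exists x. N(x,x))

exists v. exists u. exists t. exists x. (K(v,v) & (~N(t,t) | ~N(u,u)) | N(x,x))

Eliminate → and ↔ using ¬ and ∨.
  ~(~(exists v. K(v,v)) | (forall u. forall t. (N(t,t) & N(u,u)))) | (exists x. N(x,x))
Push ¬ through the quantifiers and connectives to reach negation normal form:
  (exists v. K(v,v)) & (exists u. exists t. (~N(t,t) | ~N(u,u))) | (exists x. N(x,x))
Finally move all quantifiers to the prefix:
  exists v. exists u. exists t. exists x. (K(v,v) & (~N(t,t) | ~N(u,u)) | N(x,x))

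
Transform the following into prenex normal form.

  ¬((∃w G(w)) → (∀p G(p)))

Rewrite implications/biconditionals: A → B as ¬A ∨ B.
  ¬(¬(∃w G(w)) ∨ (∀p G(p)))
Move each ¬ inward, flipping quantifiers it crosses:
  (∃w G(w)) ∧ (∃p ¬G(p))
All bound variables are already distinct, so no renaming is needed.
Extract every quantifier outward, since the variables are now distinct and don't occur free across branches:
  ∃w ∃p (G(w) ∧ ¬G(p))

∃w ∃p (G(w) ∧ ¬G(p))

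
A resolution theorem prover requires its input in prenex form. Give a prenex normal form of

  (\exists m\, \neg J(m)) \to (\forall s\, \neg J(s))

First replace A → B with ¬A ∨ B.
  \neg (\exists m\, \neg J(m)) \lor (\forall s\, \neg J(s))
Drive negations inward (¬∀x A ≡ ∃x ¬A, ¬∃x A ≡ ∀x ¬A, De Morgan for ∧/∨):
  (\forall m\, J(m)) \lor (\forall s\, \neg J(s))
All bound variables are already distinct, so no renaming is needed.
Finally move all quantifiers to the prefix:
  \forall m\, \forall s\, (J(m) \lor \neg J(s))

\forall m\, \forall s\, (J(m) \lor \neg J(s))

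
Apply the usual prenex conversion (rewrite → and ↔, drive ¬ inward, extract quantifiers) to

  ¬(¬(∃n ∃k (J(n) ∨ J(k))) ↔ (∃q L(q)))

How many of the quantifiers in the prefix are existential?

3

Rewrite implications/biconditionals: A → B as ¬A ∨ B; A ↔ B as (¬A ∨ B) ∧ (¬B ∨ A).
  ¬((¬¬(∃n ∃k (J(n) ∨ J(k))) ∨ (∃q L(q))) ∧ (¬(∃q L(q)) ∨ ¬(∃n ∃k (J(n) ∨ J(k)))))
Drive negations inward (¬∀x A ≡ ∃x ¬A, ¬∃x A ≡ ∀x ¬A, De Morgan for ∧/∨):
  (∀n ∀k (¬J(n) ∧ ¬J(k))) ∧ (∀q ¬L(q)) ∨ (∃q L(q)) ∧ (∃n ∃k (J(n) ∨ J(k)))
Rename bound variables to avoid capture: q↦u1, n↦p, k↦x.
  (∀n ∀k (¬J(n) ∧ ¬J(k))) ∧ (∀q ¬L(q)) ∨ (∃u1 L(u1)) ∧ (∃p ∃x (J(p) ∨ J(x)))
Finally move all quantifiers to the prefix:
  ∀n ∀k ∀q ∃u1 ∃p ∃x (¬J(n) ∧ ¬J(k) ∧ ¬L(q) ∨ L(u1) ∧ (J(p) ∨ J(x)))
The prefix is ∀n ∀k ∀q ∃u1 ∃p ∃x: 3 universal, 3 existential.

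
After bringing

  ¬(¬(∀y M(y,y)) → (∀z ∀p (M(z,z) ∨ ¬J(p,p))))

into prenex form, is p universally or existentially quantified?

First replace A → B with ¬A ∨ B.
  ¬(¬¬(∀y M(y,y)) ∨ (∀z ∀p (M(z,z) ∨ ¬J(p,p))))
Drive negations inward (¬∀x A ≡ ∃x ¬A, ¬∃x A ≡ ∀x ¬A, De Morgan for ∧/∨):
  (∃y ¬M(y,y)) ∧ (∃z ∃p (¬M(z,z) ∧ J(p,p)))
Extract every quantifier outward, since the variables are now distinct and don't occur free across branches:
  ∃y ∃z ∃p (¬M(y,y) ∧ ¬M(z,z) ∧ J(p,p))
The quantifier ∀p sits under an odd number of negations (counting the antecedent side of each →), so it flips to ∃p.

existential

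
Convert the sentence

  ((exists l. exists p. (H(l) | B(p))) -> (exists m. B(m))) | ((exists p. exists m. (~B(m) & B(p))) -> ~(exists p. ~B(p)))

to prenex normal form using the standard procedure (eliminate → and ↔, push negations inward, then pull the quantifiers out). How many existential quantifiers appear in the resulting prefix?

Eliminate → and ↔ using ¬ and ∨.
  ~(exists l. exists p. (H(l) | B(p))) | (exists m. B(m)) | ~(exists p. exists m. (~B(m) & B(p))) | ~(exists p. ~B(p))
Push ¬ through the quantifiers and connectives to reach negation normal form:
  (forall l. forall p. (~H(l) & ~B(p))) | (exists m. B(m)) | (forall p. forall m. (B(m) | ~B(p))) | (forall p. B(p))
Rename bound variables to avoid capture: p↦c, m↦z1, p↦x.
  (forall l. forall p. (~H(l) & ~B(p))) | (exists m. B(m)) | (forall c. forall z1. (B(z1) | ~B(c))) | (forall x. B(x))
Pull the quantifiers to the front (each side's bound variable is not free in the other side):
  forall l. forall p. exists m. forall c. forall z1. forall x. (~H(l) & ~B(p) | B(m) | B(z1) | ~B(c) | B(x))
The prefix is forall l forall p exists m forall c forall z1 forall x: 5 universal, 1 existential.

1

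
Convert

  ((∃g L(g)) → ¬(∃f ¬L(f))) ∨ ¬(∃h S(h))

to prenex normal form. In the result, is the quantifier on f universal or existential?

universal

Rewrite implications/biconditionals: A → B as ¬A ∨ B.
  ¬(∃g L(g)) ∨ ¬(∃f ¬L(f)) ∨ ¬(∃h S(h))
Drive negations inward (¬∀x A ≡ ∃x ¬A, ¬∃x A ≡ ∀x ¬A, De Morgan for ∧/∨):
  (∀g ¬L(g)) ∨ (∀f L(f)) ∨ (∀h ¬S(h))
All bound variables are already distinct, so no renaming is needed.
Pull the quantifiers to the front (each side's bound variable is not free in the other side):
  ∀g ∀f ∀h (¬L(g) ∨ L(f) ∨ ¬S(h))
The quantifier ∃f sits under an odd number of negations (counting the antecedent side of each →), so it flips to ∀f.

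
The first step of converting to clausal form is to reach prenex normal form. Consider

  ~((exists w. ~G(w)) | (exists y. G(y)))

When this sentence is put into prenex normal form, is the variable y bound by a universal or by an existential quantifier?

Drive negations inward (¬∀x A ≡ ∃x ¬A, ¬∃x A ≡ ∀x ¬A, De Morgan for ∧/∨):
  (forall w. G(w)) & (forall y. ~G(y))
All bound variables are already distinct, so no renaming is needed.
Finally move all quantifiers to the prefix:
  forall w. forall y. (G(w) & ~G(y))
The quantifier exists y sits under an odd number of negations, so it flips to forall y.

universal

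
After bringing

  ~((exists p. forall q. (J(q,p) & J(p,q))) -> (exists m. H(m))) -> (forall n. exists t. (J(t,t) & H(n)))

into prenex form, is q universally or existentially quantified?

First replace A → B with ¬A ∨ B.
  ~~(~(exists p. forall q. (J(q,p) & J(p,q))) | (exists m. H(m))) | (forall n. exists t. (J(t,t) & H(n)))
Push ¬ through the quantifiers and connectives to reach negation normal form:
  (forall p. exists q. (~J(q,p) | ~J(p,q))) | (exists m. H(m)) | (forall n. exists t. (J(t,t) & H(n)))
All bound variables are already distinct, so no renaming is needed.
Pull the quantifiers to the front (each side's bound variable is not free in the other side):
  forall p. exists q. exists m. forall n. exists t. (~J(q,p) | ~J(p,q) | H(m) | J(t,t) & H(n))
The quantifier forall q sits under an odd number of negations (counting the antecedent side of each →), so it flips to exists q.

existential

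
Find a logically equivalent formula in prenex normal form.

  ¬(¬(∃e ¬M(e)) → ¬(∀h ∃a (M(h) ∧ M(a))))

First replace A → B with ¬A ∨ B.
  ¬(¬¬(∃e ¬M(e)) ∨ ¬(∀h ∃a (M(h) ∧ M(a))))
Push ¬ through the quantifiers and connectives to reach negation normal form:
  (∀e M(e)) ∧ (∀h ∃a (M(h) ∧ M(a)))
All bound variables are already distinct, so no renaming is needed.
Finally move all quantifiers to the prefix:
  ∀e ∀h ∃a (M(e) ∧ M(h) ∧ M(a))

∀e ∀h ∃a (M(e) ∧ M(h) ∧ M(a))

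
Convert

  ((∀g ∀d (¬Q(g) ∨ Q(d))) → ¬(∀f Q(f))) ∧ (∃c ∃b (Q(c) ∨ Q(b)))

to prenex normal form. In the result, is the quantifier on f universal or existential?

existential

Rewrite implications/biconditionals: A → B as ¬A ∨ B.
  (¬(∀g ∀d (¬Q(g) ∨ Q(d))) ∨ ¬(∀f Q(f))) ∧ (∃c ∃b (Q(c) ∨ Q(b)))
Push ¬ through the quantifiers and connectives to reach negation normal form:
  ((∃g ∃d (Q(g) ∧ ¬Q(d))) ∨ (∃f ¬Q(f))) ∧ (∃c ∃b (Q(c) ∨ Q(b)))
All bound variables are already distinct, so no renaming is needed.
Extract every quantifier outward, since the variables are now distinct and don't occur free across branches:
  ∃g ∃d ∃f ∃c ∃b ((Q(g) ∧ ¬Q(d) ∨ ¬Q(f)) ∧ (Q(c) ∨ Q(b)))
The quantifier ∀f sits under an odd number of negations (counting the antecedent side of each →), so it flips to ∃f.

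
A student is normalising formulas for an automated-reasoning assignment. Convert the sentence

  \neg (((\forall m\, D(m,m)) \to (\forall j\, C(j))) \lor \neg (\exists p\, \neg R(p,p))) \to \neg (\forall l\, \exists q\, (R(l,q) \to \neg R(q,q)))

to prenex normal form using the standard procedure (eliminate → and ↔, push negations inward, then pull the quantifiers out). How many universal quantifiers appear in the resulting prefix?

3

First replace A → B with ¬A ∨ B.
  \neg \neg (\neg (\forall m\, D(m,m)) \lor (\forall j\, C(j)) \lor \neg (\exists p\, \neg R(p,p))) \lor \neg (\forall l\, \exists q\, (\neg R(l,q) \lor \neg R(q,q)))
Drive negations inward (¬∀x A ≡ ∃x ¬A, ¬∃x A ≡ ∀x ¬A, De Morgan for ∧/∨):
  (\exists m\, \neg D(m,m)) \lor (\forall j\, C(j)) \lor (\forall p\, R(p,p)) \lor (\exists l\, \forall q\, (R(l,q) \land R(q,q)))
All bound variables are already distinct, so no renaming is needed.
Extract every quantifier outward, since the variables are now distinct and don't occur free across branches:
  \exists m\, \forall j\, \forall p\, \exists l\, \forall q\, (\neg D(m,m) \lor C(j) \lor R(p,p) \lor R(l,q) \land R(q,q))
The prefix is \exists m \forall j \forall p \exists l \forall q: 3 universal, 2 existential.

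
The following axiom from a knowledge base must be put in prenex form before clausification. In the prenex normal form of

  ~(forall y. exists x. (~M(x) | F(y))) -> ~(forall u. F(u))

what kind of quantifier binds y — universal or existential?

universal

Rewrite implications/biconditionals: A → B as ¬A ∨ B.
  ~~(forall y. exists x. (~M(x) | F(y))) | ~(forall u. F(u))
Drive negations inward (¬∀x A ≡ ∃x ¬A, ¬∃x A ≡ ∀x ¬A, De Morgan for ∧/∨):
  (forall y. exists x. (~M(x) | F(y))) | (exists u. ~F(u))
All bound variables are already distinct, so no renaming is needed.
Pull the quantifiers to the front (each side's bound variable is not free in the other side):
  forall y. exists x. exists u. (~M(x) | F(y) | ~F(u))
The quantifier forall y sits under an even number of negations (counting the antecedent side of each →), so it remains universal.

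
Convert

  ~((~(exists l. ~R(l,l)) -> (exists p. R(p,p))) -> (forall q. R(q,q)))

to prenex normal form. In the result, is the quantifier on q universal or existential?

existential

First replace A → B with ¬A ∨ B.
  ~(~(~~(exists l. ~R(l,l)) | (exists p. R(p,p))) | (forall q. R(q,q)))
Push ¬ through the quantifiers and connectives to reach negation normal form:
  ((exists l. ~R(l,l)) | (exists p. R(p,p))) & (exists q. ~R(q,q))
All bound variables are already distinct, so no renaming is needed.
Finally move all quantifiers to the prefix:
  exists l. exists p. exists q. ((~R(l,l) | R(p,p)) & ~R(q,q))
The quantifier forall q sits under an odd number of negations (counting the antecedent side of each →), so it flips to exists q.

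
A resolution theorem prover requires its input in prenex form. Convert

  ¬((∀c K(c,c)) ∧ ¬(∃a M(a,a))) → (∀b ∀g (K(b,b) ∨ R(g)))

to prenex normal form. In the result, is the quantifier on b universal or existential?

Rewrite implications/biconditionals: A → B as ¬A ∨ B.
  ¬¬((∀c K(c,c)) ∧ ¬(∃a M(a,a))) ∨ (∀b ∀g (K(b,b) ∨ R(g)))
Move each ¬ inward, flipping quantifiers it crosses:
  (∀c K(c,c)) ∧ (∀a ¬M(a,a)) ∨ (∀b ∀g (K(b,b) ∨ R(g)))
Pull the quantifiers to the front (each side's bound variable is not free in the other side):
  ∀c ∀a ∀b ∀g (K(c,c) ∧ ¬M(a,a) ∨ K(b,b) ∨ R(g))
The quantifier ∀b sits under an even number of negations (counting the antecedent side of each →), so it remains universal.

universal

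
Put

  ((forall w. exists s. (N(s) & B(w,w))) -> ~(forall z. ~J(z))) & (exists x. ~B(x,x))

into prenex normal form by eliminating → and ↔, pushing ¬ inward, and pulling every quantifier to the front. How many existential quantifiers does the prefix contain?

3

First replace A → B with ¬A ∨ B.
  (~(forall w. exists s. (N(s) & B(w,w))) | ~(forall z. ~J(z))) & (exists x. ~B(x,x))
Push ¬ through the quantifiers and connectives to reach negation normal form:
  ((exists w. forall s. (~N(s) | ~B(w,w))) | (exists z. J(z))) & (exists x. ~B(x,x))
All bound variables are already distinct, so no renaming is needed.
Extract every quantifier outward, since the variables are now distinct and don't occur free across branches:
  exists w. forall s. exists z. exists x. ((~N(s) | ~B(w,w) | J(z)) & ~B(x,x))
The prefix is exists w forall s exists z exists x: 1 universal, 3 existential.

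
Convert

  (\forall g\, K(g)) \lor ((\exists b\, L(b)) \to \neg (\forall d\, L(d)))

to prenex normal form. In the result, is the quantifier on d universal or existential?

existential

First replace A → B with ¬A ∨ B.
  (\forall g\, K(g)) \lor \neg (\exists b\, L(b)) \lor \neg (\forall d\, L(d))
Drive negations inward (¬∀x A ≡ ∃x ¬A, ¬∃x A ≡ ∀x ¬A, De Morgan for ∧/∨):
  (\forall g\, K(g)) \lor (\forall b\, \neg L(b)) \lor (\exists d\, \neg L(d))
Extract every quantifier outward, since the variables are now distinct and don't occur free across branches:
  \forall g\, \forall b\, \exists d\, (K(g) \lor \neg L(b) \lor \neg L(d))
The quantifier \forall d sits under an odd number of negations (counting the antecedent side of each →), so it flips to \exists d.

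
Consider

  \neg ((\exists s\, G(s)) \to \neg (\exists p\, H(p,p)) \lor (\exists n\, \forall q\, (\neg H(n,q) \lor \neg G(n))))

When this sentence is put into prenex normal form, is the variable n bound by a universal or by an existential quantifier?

universal

Eliminate → and ↔ using ¬ and ∨.
  \neg (\neg (\exists s\, G(s)) \lor \neg (\exists p\, H(p,p)) \lor (\exists n\, \forall q\, (\neg H(n,q) \lor \neg G(n))))
Move each ¬ inward, flipping quantifiers it crosses:
  (\exists s\, G(s)) \land (\exists p\, H(p,p)) \land (\forall n\, \exists q\, (H(n,q) \land G(n)))
Pull the quantifiers to the front (each side's bound variable is not free in the other side):
  \exists s\, \exists p\, \forall n\, \exists q\, (G(s) \land H(p,p) \land H(n,q) \land G(n))
The quantifier \exists n sits under an odd number of negations (counting the antecedent side of each →), so it flips to \forall n.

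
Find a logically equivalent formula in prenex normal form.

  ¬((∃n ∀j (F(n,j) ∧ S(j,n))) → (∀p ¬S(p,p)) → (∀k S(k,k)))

Eliminate → and ↔ using ¬ and ∨.
  ¬(¬(∃n ∀j (F(n,j) ∧ S(j,n))) ∨ ¬(∀p ¬S(p,p)) ∨ (∀k S(k,k)))
Drive negations inward (¬∀x A ≡ ∃x ¬A, ¬∃x A ≡ ∀x ¬A, De Morgan for ∧/∨):
  (∃n ∀j (F(n,j) ∧ S(j,n))) ∧ (∀p ¬S(p,p)) ∧ (∃k ¬S(k,k))
Extract every quantifier outward, since the variables are now distinct and don't occur free across branches:
  ∃n ∀j ∀p ∃k (F(n,j) ∧ S(j,n) ∧ ¬S(p,p) ∧ ¬S(k,k))

∃n ∀j ∀p ∃k (F(n,j) ∧ S(j,n) ∧ ¬S(p,p) ∧ ¬S(k,k))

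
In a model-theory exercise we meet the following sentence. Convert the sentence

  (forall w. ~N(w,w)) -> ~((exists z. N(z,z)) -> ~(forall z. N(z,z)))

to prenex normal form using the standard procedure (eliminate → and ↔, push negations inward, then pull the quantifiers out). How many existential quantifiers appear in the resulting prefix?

2

Rewrite implications/biconditionals: A → B as ¬A ∨ B.
  ~(forall w. ~N(w,w)) | ~(~(exists z. N(z,z)) | ~(forall z. N(z,z)))
Drive negations inward (¬∀x A ≡ ∃x ¬A, ¬∃x A ≡ ∀x ¬A, De Morgan for ∧/∨):
  (exists w. N(w,w)) | (exists z. N(z,z)) & (forall z. N(z,z))
Rename bound variables to avoid capture: z↦v1.
  (exists w. N(w,w)) | (exists z. N(z,z)) & (forall v1. N(v1,v1))
Extract every quantifier outward, since the variables are now distinct and don't occur free across branches:
  exists w. exists z. forall v1. (N(w,w) | N(z,z) & N(v1,v1))
The prefix is exists w exists z forall v1: 1 universal, 2 existential.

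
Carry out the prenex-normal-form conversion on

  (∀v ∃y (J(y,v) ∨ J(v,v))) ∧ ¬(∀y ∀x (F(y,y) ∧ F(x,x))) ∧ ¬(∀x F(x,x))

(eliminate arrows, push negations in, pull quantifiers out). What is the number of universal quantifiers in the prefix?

1

Push ¬ through the quantifiers and connectives to reach negation normal form:
  (∀v ∃y (J(y,v) ∨ J(v,v))) ∧ (∃y ∃x (¬F(y,y) ∨ ¬F(x,x))) ∧ (∃x ¬F(x,x))
Standardize variables apart so no two quantifiers bind the same name: y↦w1, x↦v1.
  (∀v ∃y (J(y,v) ∨ J(v,v))) ∧ (∃w1 ∃x (¬F(w1,w1) ∨ ¬F(x,x))) ∧ (∃v1 ¬F(v1,v1))
Finally move all quantifiers to the prefix:
  ∀v ∃y ∃w1 ∃x ∃v1 ((J(y,v) ∨ J(v,v)) ∧ (¬F(w1,w1) ∨ ¬F(x,x)) ∧ ¬F(v1,v1))
The prefix is ∀v ∃y ∃w1 ∃x ∃v1: 1 universal, 4 existential.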